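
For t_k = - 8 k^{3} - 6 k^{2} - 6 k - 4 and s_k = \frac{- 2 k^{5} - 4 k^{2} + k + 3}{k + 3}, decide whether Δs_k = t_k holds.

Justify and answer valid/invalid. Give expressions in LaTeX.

s_(k+1) = (k - 2*(k + 1)**5 - 4*(k + 1)**2 + 4)/(k + 4)
s_(k+1) − s_k = 2*(-4*k**5 - 25*k**4 - 40*k**3 - 37*k**2 - 30*k - 9)/(k**2 + 7*k + 12)
(s_(k+1) − s_k) − t_k = 2*(6*k**4 + 32*k**3 + 22*k**2 + 20*k + 15)/(k**2 + 7*k + 12)

Invalid: residual \frac{2 \left(6 k^{4} + 32 k^{3} + 22 k^{2} + 20 k + 15\right)}{k^{2} + 7 k + 12} ≠ 0.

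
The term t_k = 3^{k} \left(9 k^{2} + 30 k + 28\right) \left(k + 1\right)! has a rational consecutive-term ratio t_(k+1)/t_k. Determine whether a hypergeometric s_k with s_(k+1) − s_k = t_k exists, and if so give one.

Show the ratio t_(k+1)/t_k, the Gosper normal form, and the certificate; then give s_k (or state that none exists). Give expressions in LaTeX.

Compute t_(k+1)/t_k: get 3*(9*k**3 + 66*k**2 + 163*k + 134)/(9*k**2 + 30*k + 28).
So A=3*k + 6 and B=1, with C=k**2 + 10*k/3 + 28/9.
Need (3*k + 6)·f(k+1) − (1)·f(k) = k**2 + 10*k/3 + 28/9.
deg f ≤ 1 (via 1,0,2).
Coefficient equations give f(k) = (3*k + 2)/9.
Then R = B(k−1)f/C = (3*k + 2)/(9*k**2 + 30*k + 28), so s_k = R(k)·t_k = 3**k*(3*k + 2)*factorial(k + 1).
Δs = 3**k*(9*k**2 + 30*k + 28)*factorial(k + 1), as required.

s_k = 3^{k} \left(3 k + 2\right) \left(k + 1\right)!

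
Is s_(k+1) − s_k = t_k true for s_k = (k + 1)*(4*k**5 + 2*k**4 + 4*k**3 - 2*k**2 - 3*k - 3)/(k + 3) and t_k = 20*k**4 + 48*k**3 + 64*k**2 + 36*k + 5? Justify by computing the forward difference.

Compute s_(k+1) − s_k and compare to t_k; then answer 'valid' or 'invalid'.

Invalid: residual 4*(-8*k**5 - 53*k**4 - 102*k**3 - 115*k**2 - 58*k - 9)/(k**2 + 7*k + 12) ≠ 0.

s_(k+1) = (4*k**6 + 30*k**5 + 96*k**4 + 166*k**3 + 157*k**2 + 68*k + 4)/(k + 4)
s_(k+1) − s_k = (20*k**6 + 156*k**5 + 428*k**4 + 652*k**3 + 565*k**2 + 235*k + 24)/(k**2 + 7*k + 12)
(s_(k+1) − s_k) − t_k = 4*(-8*k**5 - 53*k**4 - 102*k**3 - 115*k**2 - 58*k - 9)/(k**2 + 7*k + 12)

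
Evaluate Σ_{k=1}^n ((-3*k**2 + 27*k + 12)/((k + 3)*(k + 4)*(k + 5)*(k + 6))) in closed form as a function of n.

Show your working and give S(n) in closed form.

Ratio r(k) = (k + 3)*(9*k - (k + 1)**2 + 13)/((k + 7)*(-k**2 + 9*k + 4)).
Factor: A=k + 3; B=k + 7; C=k**2 - 9*k - 4.
Key eq: (k + 3)·f(k+1) = (k + 6)·f(k) + (k**2 - 9*k - 4).
Degrees (1,1,2) ⇒ d ≤ 3.
Match coefficients ⇒ f(k) = -k*(k**2 + 57*k + 2)/45.
Certificate R = B(k−1)f/C = -k*(k + 6)*(k**2 + 57*k + 2)/(45*(k**2 - 9*k - 4)) gives s_k = k*(k**2 + 57*k + 2)/(15*(k + 3)*(k + 4)*(k + 5)).
Check: Δs_k = 3*(-k**2 + 9*k + 4)/(k**4 + 18*k**3 + 119*k**2 + 342*k + 360). ✓
Evaluate: s_(n+1) = (n**3 + 60*n**2 + 119*n + 60)/(15*(n**3 + 15*n**2 + 74*n + 120)); subtract s_(1) = 1/30 ⇒ S(n) = n*(n**2 + 105*n + 164)/(30*(n**3 + 15*n**2 + 74*n + 120)).

S(n) = n*(n**2 + 105*n + 164)/(30*(n**3 + 15*n**2 + 74*n + 120))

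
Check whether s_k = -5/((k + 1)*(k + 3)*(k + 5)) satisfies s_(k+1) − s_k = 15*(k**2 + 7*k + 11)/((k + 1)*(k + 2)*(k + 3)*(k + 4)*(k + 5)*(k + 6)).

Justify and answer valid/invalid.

Valid: the claim telescopes to t_k.

s_(k+1) = -5/((k + 2)*(k + 4)*(k + 6))
s_(k+1) − s_k = 15*(k**2 + 7*k + 11)/(k**6 + 21*k**5 + 175*k**4 + 735*k**3 + 1624*k**2 + 1764*k + 720)
(s_(k+1) − s_k) − t_k = 0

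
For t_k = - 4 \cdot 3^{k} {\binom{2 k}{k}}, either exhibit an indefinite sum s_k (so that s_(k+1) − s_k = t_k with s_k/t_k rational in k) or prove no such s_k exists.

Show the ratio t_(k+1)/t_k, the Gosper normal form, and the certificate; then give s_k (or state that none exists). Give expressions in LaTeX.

Compute t_(k+1)/t_k: get 6*(2*k + 1)/(k + 1).
So A=12*k + 6 and B=k + 1, with C=1.
Key eq: (12*k + 6)·f(k+1) = (k)·f(k) + (1).
deg f ≤ -1 (via 1,1,0).
d = -1 < 0 ⇒ no nonzero polynomial f; not summable.

none — t_k is not Gosper-summable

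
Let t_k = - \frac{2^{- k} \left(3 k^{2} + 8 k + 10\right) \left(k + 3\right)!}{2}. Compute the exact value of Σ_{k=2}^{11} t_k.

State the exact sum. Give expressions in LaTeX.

Σ = -22347950325/2

Step 1: r(k) = (k + 4)*(8*k + 3*(k + 1)**2 + 18)/(2*(3*k**2 + 8*k + 10)).
Normal form (A,B,C) = (k/2 + 2, 1, k**2 + 8*k/3 + 10/3).
Need (k/2 + 2)·f(k+1) − (1)·f(k) = k**2 + 8*k/3 + 10/3.
From deg A=1, deg B=0, deg C=2: d=1.
A polynomial solution: f(k) = 2*(3*k - 1)/3.
Then R = B(k−1)f/C = 2*(3*k - 1)/(3*k**2 + 8*k + 10), so s_k = R(k)·t_k = -(3*k - 1)*factorial(k + 3)/2**k.
Δs = -(3*k**2 + 8*k + 10)*factorial(k + 3)/(2*2**k), as required.
Evaluate s at k=12 and k=2: -22347950625/2 and -150; difference -22347950325/2.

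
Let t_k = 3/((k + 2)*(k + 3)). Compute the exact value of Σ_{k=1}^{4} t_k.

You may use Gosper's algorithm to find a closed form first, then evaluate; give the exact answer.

Ratio r(k) = (k + 2)/(k + 4).
Take A(k)=k + 2, B(k)=k + 4, C(k)=1.
f must satisfy (k + 2)·f(k+1) − (k + 3)·f(k) = 1.
d = 1 from the (1,1,0) case.
A polynomial solution: f(k) = k/2.
R(k) = B(k−1)·f(k)/C(k) = k*(k + 3)/2; s_k = R·t_k = 3*k/(2*(k + 2)).
Verify: 3/(k**2 + 5*k + 6) matches t_k.
Sum = s_(5) − s_(1); s_(5) = 15/14, s_(1) = 1/2 ⇒ 4/7.

Σ = 4/7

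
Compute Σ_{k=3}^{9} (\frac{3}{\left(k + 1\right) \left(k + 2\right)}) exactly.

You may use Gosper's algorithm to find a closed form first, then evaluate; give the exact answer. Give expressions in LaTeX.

Ratio r(k) = (k + 1)/(k + 3).
Take A(k)=k + 1, B(k)=k + 3, C(k)=1.
Solve (k + 1)·f(k+1) − (k + 2)·f(k) = 1.
d = 1 from the (1,1,0) case.
A polynomial solution: f(k) = k.
So s_k = (B(k−1)f/C)·t_k = (k*(k + 2))·t_k = 3*k/(k + 1).
Check: Δs_k = 3/(k**2 + 3*k + 2). ✓
Evaluate s at k=10 and k=3: 30/11 and 9/4; difference 21/44.

Σ = 21/44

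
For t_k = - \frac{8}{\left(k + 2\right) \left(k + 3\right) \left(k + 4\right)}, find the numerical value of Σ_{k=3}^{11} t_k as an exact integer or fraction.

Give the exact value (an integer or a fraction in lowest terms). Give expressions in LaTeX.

r(k) = (k + 2)/(k + 5) after simplifying.
Normal form (A,B,C) = (k + 2, k + 5, 1).
Key eq: (k + 2)·f(k+1) = (k + 4)·f(k) + (1).
Bound: deg f ≤ 2.
Match coefficients ⇒ f(k) = k*(k + 5)/12.
Certificate R = B(k−1)f/C = k*(k + 4)*(k + 5)/12 gives s_k = 2*k*(-k - 5)/(3*(k + 2)*(k + 3)).
Check: Δs_k = -8/(k**3 + 9*k**2 + 26*k + 24). ✓
Sum = s_(12) − s_(3); s_(12) = -68/105, s_(3) = -8/15 ⇒ -4/35.

Σ = -4/35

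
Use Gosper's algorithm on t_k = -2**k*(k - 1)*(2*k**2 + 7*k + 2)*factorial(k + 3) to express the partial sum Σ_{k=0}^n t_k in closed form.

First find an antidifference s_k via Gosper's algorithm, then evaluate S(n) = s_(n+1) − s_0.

Compute t_(k+1)/t_k: get 2*k*(k + 4)*(7*k + 2*(k + 1)**2 + 9)/((k - 1)*(2*k**2 + 7*k + 2)).
Normal form (A,B,C) = (2*k + 8, 1, k**3 + 5*k**2/2 - 5*k/2 - 1).
Need (2*k + 8)·f(k+1) − (1)·f(k) = k**3 + 5*k**2/2 - 5*k/2 - 1.
Bound: deg f ≤ 2.
Coefficient equations give f(k) = (k - 2)*(k - 1)/2.
R(k) = B(k−1)·f(k)/C(k) = (k - 2)/(2*k**2 + 7*k + 2); s_k = R·t_k = -2**k*(k - 2)*(k - 1)*factorial(k + 3).
Δs = -2**k*(k - 1)*(2*k**2 + 7*k + 2)*factorial(k + 3), as required.
Σ_(k=0)^n t_k = s_(n+1) − s_(0) = (-2**(n + 1)*n*(n - 1)*factorial(n + 4)) − (-12), i.e. -2*2**n*n**2*factorial(n + 4) + 2*2**n*n*factorial(n + 4) + 12.

S(n) = -2*2**n*n**2*factorial(n + 4) + 2*2**n*n*factorial(n + 4) + 12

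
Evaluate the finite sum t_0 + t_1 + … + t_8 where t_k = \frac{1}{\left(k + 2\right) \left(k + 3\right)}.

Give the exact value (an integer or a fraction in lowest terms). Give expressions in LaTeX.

Step 1: r(k) = (k + 2)/(k + 4).
Factor: A=k + 2; B=k + 4; C=1.
Set up (k + 2)·f(k+1) − (k + 3)·f(k) − (1) = 0.
d = 1 from the (1,1,0) case.
Solve for f: f(k) = k/2 (degree 1 ≤ 1).
Then R = B(k−1)f/C = k*(k + 3)/2, so s_k = R(k)·t_k = k/(2*(k + 2)).
Check: Δs_k = 1/(k**2 + 5*k + 6). ✓
Telescoping: Σ = s_(9) − s_(0) = 9/22 − (0) = 9/22.

Σ = 9/22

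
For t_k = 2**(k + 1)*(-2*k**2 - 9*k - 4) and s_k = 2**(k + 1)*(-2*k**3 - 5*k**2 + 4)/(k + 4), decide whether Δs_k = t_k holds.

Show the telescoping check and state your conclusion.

Invalid: residual 2**(k + 2)*(2*k**3 + 15*k**2 + 39*k + 18)/(k**2 + 9*k + 20) ≠ 0.

s_(k+1) = 2**(k + 2)*(-2*(k + 1)**3 - 5*(k + 1)**2 + 4)/(k + 5)
s_(k+1) − s_k = 2**(k + 1)*(-2*k**4 - 23*k**3 - 95*k**2 - 138*k - 44)/(k**2 + 9*k + 20)
(s_(k+1) − s_k) − t_k = 2**(k + 2)*(2*k**3 + 15*k**2 + 39*k + 18)/(k**2 + 9*k + 20)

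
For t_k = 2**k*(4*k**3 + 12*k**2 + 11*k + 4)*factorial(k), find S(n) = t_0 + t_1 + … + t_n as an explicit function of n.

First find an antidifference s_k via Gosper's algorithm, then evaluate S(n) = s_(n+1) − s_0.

The ratio is 2*(4*k**4 + 28*k**3 + 71*k**2 + 78*k + 31)/(4*k**3 + 12*k**2 + 11*k + 4).
Take A(k)=2*k + 2, B(k)=1, C(k)=k**3 + 3*k**2 + 11*k/4 + 1.
f must satisfy (2*k + 2)·f(k+1) − (1)·f(k) = k**3 + 3*k**2 + 11*k/4 + 1.
Degrees (1,0,3) ⇒ d ≤ 2.
A polynomial solution: f(k) = (2*k**2 + k - 2)/4.
Get s_k = R·t_k = 2**k*(2*k**2 + k - 2)*factorial(k) with R(k) = B(k−1)f(k)/C(k) = (2*k**2 + k - 2)/(4*k**3 + 12*k**2 + 11*k + 4).
Δs = 2**k*(4*k**3 + 12*k**2 + 11*k + 4)*factorial(k), as required.
Evaluate: s_(n+1) = 2**(n + 1)*(2*n**2 + 5*n + 1)*factorial(n + 1); subtract s_(0) = -2 ⇒ S(n) = 4*2**n*n**3*factorial(n) + 14*2**n*n**2*factorial(n) + 12*2**n*n*factorial(n) + 2*2**n*factorial(n) + 2.

S(n) = 4*2**n*n**3*factorial(n) + 14*2**n*n**2*factorial(n) + 12*2**n*n*factorial(n) + 2*2**n*factorial(n) + 2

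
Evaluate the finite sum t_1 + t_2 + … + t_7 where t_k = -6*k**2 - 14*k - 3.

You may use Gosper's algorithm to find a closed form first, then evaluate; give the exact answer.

The ratio is (6*k**2 + 26*k + 23)/(6*k**2 + 14*k + 3).
Gosper form: A/B · C(k+1)/C(k) with A=1, B=1, C=k**2 + 7*k/3 + 1/2.
Set up (1)·f(k+1) − (1)·f(k) − (k**2 + 7*k/3 + 1/2) = 0.
d = 3 from the (0,0,2) case.
A polynomial solution: f(k) = k*(2*k**2 + 4*k - 3)/6.
Get s_k = R·t_k = k*(-2*k**2 - 4*k + 3) with R(k) = B(k−1)f(k)/C(k) = k*(2*k**2 + 4*k - 3)/(6*k**2 + 14*k + 3).
Verify: -6*k**2 - 14*k - 3 matches t_k.
Sum = s_(8) − s_(1); s_(8) = -1256, s_(1) = -3 ⇒ -1253.

Σ = -1253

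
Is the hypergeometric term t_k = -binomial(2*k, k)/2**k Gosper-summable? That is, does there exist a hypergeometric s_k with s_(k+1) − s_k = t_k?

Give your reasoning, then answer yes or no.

No — key equation has no polynomial f.

Compute t_(k+1)/t_k: get (2*k + 1)/(k + 1).
Gosper form: A/B · C(k+1)/C(k) with A=2*k + 1, B=k + 1, C=1.
Key eq: (2*k + 1)·f(k+1) = (k)·f(k) + (1).
deg f ≤ -1 (via 1,1,0).
Negative degree bound (-1): no f exists, t_k not Gosper-summable.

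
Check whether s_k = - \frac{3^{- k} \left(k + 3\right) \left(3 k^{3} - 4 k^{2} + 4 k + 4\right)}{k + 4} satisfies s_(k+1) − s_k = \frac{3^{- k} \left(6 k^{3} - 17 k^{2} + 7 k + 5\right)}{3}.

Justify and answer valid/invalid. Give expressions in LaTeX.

Invalid: residual \frac{3^{- k} \left(- 6 k^{4} - 16 k^{3} + 73 k^{2} - 45 k - 32\right)}{3 \left(k^{2} + 9 k + 20\right)} ≠ 0.

s_(k+1) = (-3*k**4 - 17*k**3 - 25*k**2 - 27*k - 28)/(3*3**k*(k + 5))
s_(k+1) − s_k = (6*k**5 + 31*k**4 - 42*k**3 - 199*k**2 + 140*k + 68)/(3*3**k*(k**2 + 9*k + 20))
(s_(k+1) − s_k) − t_k = (-6*k**4 - 16*k**3 + 73*k**2 - 45*k - 32)/(3*3**k*(k**2 + 9*k + 20))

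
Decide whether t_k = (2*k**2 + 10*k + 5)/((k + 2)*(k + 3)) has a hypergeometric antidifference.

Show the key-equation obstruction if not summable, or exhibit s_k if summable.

Compute t_(k+1)/t_k: get (k + 2)*(10*k + 2*(k + 1)**2 + 15)/((k + 4)*(2*k**2 + 10*k + 5)).
Factor: A=k + 2; B=k + 4; C=k**2 + 5*k + 5/2.
Solve (k + 2)·f(k+1) − (k + 3)·f(k) = k**2 + 5*k + 5/2.
deg f ≤ 2 (via 1,1,2).
Solve for f: f(k) = k*(4*k + 1)/4 (degree 2 ≤ 2).
R(k) = B(k−1)·f(k)/C(k) = k*(k + 3)*(4*k + 1)/(2*(2*k**2 + 10*k + 5)); s_k = R·t_k = k*(4*k + 1)/(2*(k + 2)).
Verify: (2*k**2 + 10*k + 5)/(k**2 + 5*k + 6) matches t_k.

Yes. s_k = k*(4*k + 1)/(2*(k + 2)).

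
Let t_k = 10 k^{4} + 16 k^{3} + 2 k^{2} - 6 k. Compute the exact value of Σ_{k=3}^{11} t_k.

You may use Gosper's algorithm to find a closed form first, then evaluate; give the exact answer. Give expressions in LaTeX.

Σ = 469746

The ratio is (5*k**4 + 28*k**3 + 55*k**2 + 43*k + 11)/(k*(5*k**3 + 8*k**2 + k - 3)).
Normal form (A,B,C) = (1, 1, k**4 + 8*k**3/5 + k**2/5 - 3*k/5).
Key eq: (1)·f(k+1) = (1)·f(k) + (k**4 + 8*k**3/5 + k**2/5 - 3*k/5).
deg f ≤ 5 (via 0,0,4).
Solve for f: f(k) = k*(k - 1)*(2*k**3 + k**2 - 3*k - 3)/10 (degree 5 ≤ 5).
R(k) = B(k−1)·f(k)/C(k) = (k - 1)*(2*k**3 + k**2 - 3*k - 3)/(2*(5*k**3 + 8*k**2 + k - 3)); s_k = R·t_k = k*(2*k**4 - k**3 - 4*k**2 + 3).
Verify: 2*k*(5*k**3 + 8*k**2 + k - 3) matches t_k.
Sum = s_(12) − s_(3); s_(12) = 470052, s_(3) = 306 ⇒ 469746.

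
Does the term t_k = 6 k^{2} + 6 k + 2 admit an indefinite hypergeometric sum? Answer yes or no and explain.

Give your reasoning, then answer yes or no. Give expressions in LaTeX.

Yes. s_k = 2 k^{3}.

Ratio r(k) = (3*k**2 + 9*k + 7)/(3*k**2 + 3*k + 1).
Take A(k)=1, B(k)=1, C(k)=k**2 + k + 1/3.
Key eq: (1)·f(k+1) = (1)·f(k) + (k**2 + k + 1/3).
Degrees (0,0,2) ⇒ d ≤ 3.
Coefficient equations give f(k) = k**3/3.
R(k) = B(k−1)·f(k)/C(k) = k**3/(3*k**2 + 3*k + 1); s_k = R·t_k = 2*k**3.
Verify: -2*k**3 + 2*(k + 1)**3 matches t_k.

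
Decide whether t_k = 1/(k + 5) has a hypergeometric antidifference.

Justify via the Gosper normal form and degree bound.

No — t_k has no hypergeometric antidifference.

r(k) = (k + 5)/(k + 6) after simplifying.
Take A(k)=k + 5, B(k)=k + 6, C(k)=1.
Need (k + 5)·f(k+1) − (k + 5)·f(k) = 1.
Degrees (1,1,0) ⇒ d ≤ 0.
f = c0 ⇒ A·f(k+1) − B(k−1)·f(k) − C = -1. The system {-1 = 0} is inconsistent; no antidifference.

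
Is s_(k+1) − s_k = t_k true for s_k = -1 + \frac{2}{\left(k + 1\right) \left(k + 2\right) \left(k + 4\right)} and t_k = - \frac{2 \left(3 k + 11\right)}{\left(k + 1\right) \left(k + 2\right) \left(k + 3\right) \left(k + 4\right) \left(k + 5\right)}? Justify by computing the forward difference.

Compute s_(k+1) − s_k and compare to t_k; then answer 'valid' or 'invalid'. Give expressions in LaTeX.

Valid — Δs_k = t_k.

s_(k+1) = -1 + 2/((k + 2)*(k + 3)*(k + 5))
s_(k+1) − s_k = 2*(-3*k - 11)/(k**5 + 15*k**4 + 85*k**3 + 225*k**2 + 274*k + 120)
(s_(k+1) − s_k) − t_k = 0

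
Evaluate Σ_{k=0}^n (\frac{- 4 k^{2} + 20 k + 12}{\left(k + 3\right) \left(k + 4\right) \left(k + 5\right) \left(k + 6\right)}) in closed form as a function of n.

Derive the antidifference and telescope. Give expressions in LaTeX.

Step 1: r(k) = (k**3 - 16*k - 21)/(k**3 + 2*k**2 - 38*k - 21).
So A=k + 3 and B=k + 7, with C=k**2 - 5*k - 3.
Need (k + 3)·f(k+1) − (k + 6)·f(k) = k**2 - 5*k - 3.
From deg A=1, deg B=1, deg C=2: d=3.
Solve for f: f(k) = k*(k**2 - 48*k - 13)/60 (degree 3 ≤ 3).
Certificate R = B(k−1)f/C = k*(k + 6)*(k**2 - 48*k - 13)/(60*(k**2 - 5*k - 3)) gives s_k = k*(-k**2 + 48*k + 13)/(15*(k + 3)*(k + 4)*(k + 5)).
Check: Δs_k = 4*(-k**2 + 5*k + 3)/(k**4 + 18*k**3 + 119*k**2 + 342*k + 360). ✓
Σ_(k=0)^n t_k = s_(n+1) − s_(0) = ((-n**3 + 45*n**2 + 106*n + 60)/(15*(n**3 + 15*n**2 + 74*n + 120))) − (0), i.e. (-n**3 + 45*n**2 + 106*n + 60)/(15*(n**3 + 15*n**2 + 74*n + 120)).

S(n) = \frac{- n^{3} + 45 n^{2} + 106 n + 60}{15 \left(n^{3} + 15 n^{2} + 74 n + 120\right)}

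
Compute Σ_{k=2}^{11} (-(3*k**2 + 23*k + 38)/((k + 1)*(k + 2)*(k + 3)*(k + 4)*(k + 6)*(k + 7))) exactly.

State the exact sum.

Ratio r(k) = (k + 1)*(k + 6)*(23*k + 3*(k + 1)**2 + 61)/((k + 5)*(k + 8)*(3*k**2 + 23*k + 38)).
Gosper form: A/B · C(k+1)/C(k) with A=k + 1, B=k + 8, C=k**3 + 38*k**2/3 + 51*k + 190/3.
Key eq: (k + 1)·f(k+1) = (k + 7)·f(k) + (k**3 + 38*k**2/3 + 51*k + 190/3).
Bound: deg f ≤ 6.
Coefficient equations give f(k) = k*(k + 2)*(k + 4)*(k + 5)*(k**2 + 10*k + 27)/54.
So s_k = (B(k−1)f/C)·t_k = (k*(k + 2)*(k + 4)*(k + 7)*(k**2 + 10*k + 27)/(18*(3*k**2 + 23*k + 38)))·t_k = k*(-k**2 - 10*k - 27)/(18*(k**3 + 10*k**2 + 27*k + 18)).
Check: Δs_k = (-3*k**2 - 23*k - 38)/(k**6 + 23*k**5 + 207*k**4 + 925*k**3 + 2144*k**2 + 2412*k + 1008). ✓
Evaluate s at k=12 and k=2: -97/1755 and -17/360; difference -113/14040.

Σ = -113/14040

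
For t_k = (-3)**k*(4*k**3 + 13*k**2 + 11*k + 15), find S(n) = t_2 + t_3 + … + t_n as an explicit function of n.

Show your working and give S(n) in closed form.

t_(k+1)/t_k = 3*(-4*k**3 - 25*k**2 - 49*k - 43)/(4*k**3 + 13*k**2 + 11*k + 15).
Factor: A=-3; B=1; C=k**3 + 13*k**2/4 + 11*k/4 + 15/4.
Solve (-3)·f(k+1) − (1)·f(k) = k**3 + 13*k**2/4 + 11*k/4 + 15/4.
From deg A=0, deg B=0, deg C=3: d=3.
Match coefficients ⇒ f(k) = -(k**3 + k**2 - k + 3)/4.
Then R = B(k−1)f/C = -(k**3 + k**2 - k + 3)/(4*k**3 + 13*k**2 + 11*k + 15), so s_k = R(k)·t_k = (-3)**k*(-k**3 - k**2 + k - 3).
Check: Δs_k = (-3)**k*(4*k**3 + 13*k**2 + 11*k + 15). ✓
Telescope: S(n) = s_(n+1) − s_(2) = 3*(-3)**n*(n**3 + 4*n**2 + 4*n + 4) − (-117) = 3*(-3)**n*n**3 + 12*(-3)**n*n**2 + 12*(-3)**n*n + 12*(-3)**n + 117.

S(n) = 3*(-3)**n*n**3 + 12*(-3)**n*n**2 + 12*(-3)**n*n + 12*(-3)**n + 117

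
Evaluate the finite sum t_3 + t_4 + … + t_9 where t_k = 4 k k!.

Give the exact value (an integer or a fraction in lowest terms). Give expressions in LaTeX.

Σ = 14515176

Step 1: r(k) = (k + 1)**2/k.
Gosper form: A/B · C(k+1)/C(k) with A=k + 1, B=1, C=k.
Set up (k + 1)·f(k+1) − (1)·f(k) − (k) = 0.
From deg A=1, deg B=0, deg C=1: d=0.
Coefficient equations give f(k) = 1.
Get s_k = R·t_k = 4*factorial(k) with R(k) = B(k−1)f(k)/C(k) = 1/k.
Δs = 4*k*factorial(k), as required.
Evaluate s at k=10 and k=3: 14515200 and 24; difference 14515176.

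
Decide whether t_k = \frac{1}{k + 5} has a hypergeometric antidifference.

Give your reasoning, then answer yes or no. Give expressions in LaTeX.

Step 1: r(k) = (k + 5)/(k + 6).
A = k + 5, B = k + 6, C = 1.
Need (k + 5)·f(k+1) − (k + 5)·f(k) = 1.
d = 0 from the (1,1,0) case.
f = c0 ⇒ A·f(k+1) − B(k−1)·f(k) − C = -1. The system {-1 = 0} is inconsistent; no antidifference.

No. Not Gosper-summable.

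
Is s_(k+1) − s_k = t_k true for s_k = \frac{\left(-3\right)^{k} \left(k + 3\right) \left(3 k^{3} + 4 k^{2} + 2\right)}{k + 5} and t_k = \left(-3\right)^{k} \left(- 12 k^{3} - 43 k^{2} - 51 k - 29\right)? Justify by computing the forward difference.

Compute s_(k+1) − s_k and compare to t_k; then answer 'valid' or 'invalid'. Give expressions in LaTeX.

Invalid: residual \frac{\left(-3\right)^{k} \left(24 k^{4} + 212 k^{3} + 540 k^{2} + 568 k + 294\right)}{k^{2} + 11 k + 30} ≠ 0.

s_(k+1) = (-3)**(k + 1)*(k + 4)*(3*(k + 1)**3 + 4*(k + 1)**2 + 2)/(k + 6)
s_(k+1) − s_k = (-3)**k*(-12*k**5 - 151*k**4 - 672*k**3 - 1340*k**2 - 1281*k - 576)/(k**2 + 11*k + 30)
(s_(k+1) − s_k) − t_k = (-3)**k*(24*k**4 + 212*k**3 + 540*k**2 + 568*k + 294)/(k**2 + 11*k + 30)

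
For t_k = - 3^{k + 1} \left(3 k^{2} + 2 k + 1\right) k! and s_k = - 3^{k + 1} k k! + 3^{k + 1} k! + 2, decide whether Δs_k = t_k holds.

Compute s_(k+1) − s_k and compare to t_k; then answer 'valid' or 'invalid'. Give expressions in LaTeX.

s_(k+1) = -3**(k + 2)*k**2*factorial(k) - 3**(k + 2)*k*factorial(k) + 2
s_(k+1) − s_k = -3**(k + 1)*(3*k**2 + 2*k + 1)*factorial(k)
(s_(k+1) − s_k) − t_k = 0

Valid: the claim telescopes to t_k.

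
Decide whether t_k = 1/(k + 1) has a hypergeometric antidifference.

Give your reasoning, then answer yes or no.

Ratio r(k) = (k + 1)/(k + 2).
Normal form (A,B,C) = (k + 1, k + 2, 1).
f must satisfy (k + 1)·f(k+1) − (k + 1)·f(k) = 1.
Bound: deg f ≤ 0.
Generic f = c0 gives residual -1; -1 = 0 cannot hold, so t_k is not Gosper-summable.

No; the coefficient equations for f are inconsistent.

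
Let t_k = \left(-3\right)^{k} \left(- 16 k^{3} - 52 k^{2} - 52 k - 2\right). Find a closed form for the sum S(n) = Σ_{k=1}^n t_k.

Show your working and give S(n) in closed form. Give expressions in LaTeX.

Compute t_(k+1)/t_k: get 3*(-8*k**3 - 50*k**2 - 102*k - 61)/(8*k**3 + 26*k**2 + 26*k + 1).
Normal form (A,B,C) = (-3, 1, k**3 + 13*k**2/4 + 13*k/4 + 1/8).
Solve (-3)·f(k+1) − (1)·f(k) = k**3 + 13*k**2/4 + 13*k/4 + 1/8.
Degrees (0,0,3) ⇒ d ≤ 3.
Solving with deg f ≤ 3: f(k) = -(2*k**3 + 2*k**2 - k - 2)/8.
So s_k = (B(k−1)f/C)·t_k = (-(2*k**3 + 2*k**2 - k - 2)/(8*k**3 + 26*k**2 + 26*k + 1))·t_k = 2*(-3)**k*(2*k**3 + 2*k**2 - k - 2).
Check: Δs_k = (-3)**k*(-16*k**3 - 52*k**2 - 52*k - 2). ✓
Telescope: S(n) = s_(n+1) − s_(1) = (-3)**(n + 1)*(4*n**3 + 16*n**2 + 18*n + 2) − (-6) = -12*(-3)**n*n**3 - 48*(-3)**n*n**2 - 54*(-3)**n*n - 6*(-3)**n + 6.

S(n) = - 12 \left(-3\right)^{n} n^{3} - 48 \left(-3\right)^{n} n^{2} - 54 \left(-3\right)^{n} n - 6 \left(-3\right)^{n} + 6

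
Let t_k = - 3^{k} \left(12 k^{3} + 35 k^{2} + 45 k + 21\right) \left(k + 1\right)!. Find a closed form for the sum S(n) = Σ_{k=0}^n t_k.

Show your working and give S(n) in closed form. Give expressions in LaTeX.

The ratio is 3*(12*k**4 + 95*k**3 + 293*k**2 + 415*k + 226)/(12*k**3 + 35*k**2 + 45*k + 21).
Gosper form: A/B · C(k+1)/C(k) with A=3*k + 6, B=1, C=k**3 + 35*k**2/12 + 15*k/4 + 7/4.
Solve (3*k + 6)·f(k+1) − (1)·f(k) = k**3 + 35*k**2/12 + 15*k/4 + 7/4.
Bound: deg f ≤ 2.
Solving with deg f ≤ 2: f(k) = (4*k**2 - 3*k + 3)/12.
Certificate R = B(k−1)f/C = (4*k**2 - 3*k + 3)/(12*k**3 + 35*k**2 + 45*k + 21) gives s_k = -3**k*(4*k**2 - 3*k + 3)*factorial(k + 1).
s_(k+1) − s_k = -3**k*(12*k**3 + 35*k**2 + 45*k + 21)*factorial(k + 1) = t_k.
Evaluate: s_(n+1) = -3**(n + 1)*(4*n**2 + 5*n + 4)*factorial(n + 2); subtract s_(0) = -3 ⇒ S(n) = -12*3**n*n**4*factorial(n) - 51*3**n*n**3*factorial(n) - 81*3**n*n**2*factorial(n) - 66*3**n*n*factorial(n) - 24*3**n*factorial(n) + 3.

S(n) = - 12 \cdot 3^{n} n^{4} n! - 51 \cdot 3^{n} n^{3} n! - 81 \cdot 3^{n} n^{2} n! - 66 \cdot 3^{n} n n! - 24 \cdot 3^{n} n! + 3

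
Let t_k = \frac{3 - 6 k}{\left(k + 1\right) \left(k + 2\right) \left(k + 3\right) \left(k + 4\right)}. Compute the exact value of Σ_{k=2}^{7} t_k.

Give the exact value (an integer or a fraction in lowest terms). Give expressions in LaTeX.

Σ = -5/66

Step 1: r(k) = (k + 1)*(2*k + 1)/((k + 5)*(2*k - 1)).
Gosper form: A/B · C(k+1)/C(k) with A=k + 1, B=k + 5, C=k - 1/2.
f must satisfy (k + 1)·f(k+1) − (k + 4)·f(k) = k - 1/2.
From deg A=1, deg B=1, deg C=1: d=3.
A polynomial solution: f(k) = -k/2.
R(k) = B(k−1)·f(k)/C(k) = -k*(k + 4)/(2*k - 1); s_k = R·t_k = 3*k/((k + 1)*(k + 2)*(k + 3)).
s_(k+1) − s_k = 3*(1 - 2*k)/(k**4 + 10*k**3 + 35*k**2 + 50*k + 24) = t_k.
Sum = s_(8) − s_(2); s_(8) = 4/165, s_(2) = 1/10 ⇒ -5/66.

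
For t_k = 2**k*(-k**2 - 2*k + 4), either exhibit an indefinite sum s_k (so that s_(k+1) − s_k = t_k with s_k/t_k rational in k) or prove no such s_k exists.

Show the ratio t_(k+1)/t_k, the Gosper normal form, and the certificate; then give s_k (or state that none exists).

s_k = 2**k*(-k**2 + 2*k + 2)

Compute t_(k+1)/t_k: get 2*(k**2 + 4*k - 1)/(k**2 + 2*k - 4).
Normal form (A,B,C) = (2, 1, k**2 + 2*k - 4).
f must satisfy (2)·f(k+1) − (1)·f(k) = k**2 + 2*k - 4.
deg f ≤ 2 (via 0,0,2).
Solving with deg f ≤ 2: f(k) = k**2 - 2*k - 2.
Get s_k = R·t_k = 2**k*(-k**2 + 2*k + 2) with R(k) = B(k−1)f(k)/C(k) = (k**2 - 2*k - 2)/(k**2 + 2*k - 4).
s_(k+1) − s_k = 2**k*(-k**2 - 2*k + 4) = t_k.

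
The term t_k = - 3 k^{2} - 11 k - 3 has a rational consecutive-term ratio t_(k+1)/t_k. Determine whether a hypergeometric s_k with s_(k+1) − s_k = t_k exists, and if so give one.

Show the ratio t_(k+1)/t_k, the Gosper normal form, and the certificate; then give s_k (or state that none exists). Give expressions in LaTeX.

s_k = k \left(- k^{2} - 4 k + 2\right)

Compute t_(k+1)/t_k: get (3*k**2 + 17*k + 17)/(3*k**2 + 11*k + 3).
Factor: A=1; B=1; C=k**2 + 11*k/3 + 1.
Solve (1)·f(k+1) − (1)·f(k) = k**2 + 11*k/3 + 1.
Degrees (0,0,2) ⇒ d ≤ 3.
A polynomial solution: f(k) = k*(k**2 + 4*k - 2)/3.
Get s_k = R·t_k = k*(-k**2 - 4*k + 2) with R(k) = B(k−1)f(k)/C(k) = k*(k**2 + 4*k - 2)/(3*k**2 + 11*k + 3).
Δs = -3*k**2 - 11*k - 3, as required.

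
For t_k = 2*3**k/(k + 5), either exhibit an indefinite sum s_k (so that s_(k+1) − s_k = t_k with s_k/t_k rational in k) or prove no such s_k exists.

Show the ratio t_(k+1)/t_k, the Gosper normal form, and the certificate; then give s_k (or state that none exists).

The ratio is 3*(k + 5)/(k + 6).
Factor: A=3*k + 15; B=k + 6; C=1.
f must satisfy (3*k + 15)·f(k+1) − (k + 5)·f(k) = 1.
deg f ≤ -1 (via 1,1,0).
Bound -1 < 0, so the key equation has no polynomial solution.

not Gosper-summable; s_k does not exist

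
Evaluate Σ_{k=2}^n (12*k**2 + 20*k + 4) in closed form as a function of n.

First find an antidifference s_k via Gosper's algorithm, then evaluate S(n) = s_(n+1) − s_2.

S(n) = 4*n**3 + 16*n**2 + 16*n - 36

Compute t_(k+1)/t_k: get (3*k**2 + 11*k + 9)/(3*k**2 + 5*k + 1).
A = 1, B = 1, C = k**2 + 5*k/3 + 1/3.
Key eq: (1)·f(k+1) = (1)·f(k) + (k**2 + 5*k/3 + 1/3).
d = 3 from the (0,0,2) case.
Solve for f: f(k) = k*(k**2 + k - 1)/3 (degree 3 ≤ 3).
Get s_k = R·t_k = 4*k*(k**2 + k - 1) with R(k) = B(k−1)f(k)/C(k) = k*(k**2 + k - 1)/(3*k**2 + 5*k + 1).
Δs = 12*k**2 + 20*k + 4, as required.
Evaluate: s_(n+1) = 4*n**3 + 16*n**2 + 16*n + 4; subtract s_(2) = 40 ⇒ S(n) = 4*n**3 + 16*n**2 + 16*n - 36.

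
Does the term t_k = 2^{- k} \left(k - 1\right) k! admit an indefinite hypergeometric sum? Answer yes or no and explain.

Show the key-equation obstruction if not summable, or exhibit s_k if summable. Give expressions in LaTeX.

Yes. s_k = 2^{1 - k} k!.

Step 1: r(k) = k*(k + 1)/(2*(k - 1)).
A = k/2 + 1/2, B = 1, C = k - 1.
Need (k/2 + 1/2)·f(k+1) − (1)·f(k) = k - 1.
Bound: deg f ≤ 0.
Coefficient equations give f(k) = 2.
R(k) = B(k−1)·f(k)/C(k) = 2/(k - 1); s_k = R·t_k = 2**(1 - k)*factorial(k).
s_(k+1) − s_k = (k - 1)*factorial(k)/2**k = t_k.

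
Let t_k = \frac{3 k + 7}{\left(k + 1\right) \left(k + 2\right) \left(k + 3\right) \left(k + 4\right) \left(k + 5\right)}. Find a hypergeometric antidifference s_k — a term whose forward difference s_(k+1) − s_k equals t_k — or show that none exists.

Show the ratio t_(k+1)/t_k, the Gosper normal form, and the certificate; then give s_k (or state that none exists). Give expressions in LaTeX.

s_k = \frac{k \left(k^{2} + 8 k + 19\right)}{12 \left(k^{3} + 8 k^{2} + 19 k + 12\right)}

r(k) = (k + 1)*(3*k + 10)/((k + 6)*(3*k + 7)) after simplifying.
A = k + 1, B = k + 6, C = k + 7/3.
Set up (k + 1)·f(k+1) − (k + 5)·f(k) − (k + 7/3) = 0.
Degrees (1,1,1) ⇒ d ≤ 4.
Match coefficients ⇒ f(k) = k*(k + 2)*(k**2 + 8*k + 19)/36.
Then R = B(k−1)f/C = k*(k + 2)*(k + 5)*(k**2 + 8*k + 19)/(12*(3*k + 7)), so s_k = R(k)·t_k = k*(k**2 + 8*k + 19)/(12*(k**3 + 8*k**2 + 19*k + 12)).
Δs = (3*k + 7)/(k**5 + 15*k**4 + 85*k**3 + 225*k**2 + 274*k + 120), as required.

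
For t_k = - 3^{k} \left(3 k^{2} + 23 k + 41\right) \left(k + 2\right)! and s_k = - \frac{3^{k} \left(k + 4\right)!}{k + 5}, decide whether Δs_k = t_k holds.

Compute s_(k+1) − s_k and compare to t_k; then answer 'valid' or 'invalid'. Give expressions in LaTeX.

s_(k+1) = -3**(k + 1)*factorial(k + 5)/(k + 6)
s_(k+1) − s_k = -3**k*(3*k**2 + 29*k + 69)*factorial(k + 4)/((k + 5)*(k + 6))
(s_(k+1) − s_k) − t_k = 2*3**k*(3*k**3 + 38*k**2 + 155*k + 201)*factorial(k + 2)/((k + 5)*(k + 6))

Invalid: residual \frac{2 \cdot 3^{k} \left(3 k^{3} + 38 k^{2} + 155 k + 201\right) \left(k + 2\right)!}{\left(k + 5\right) \left(k + 6\right)} ≠ 0.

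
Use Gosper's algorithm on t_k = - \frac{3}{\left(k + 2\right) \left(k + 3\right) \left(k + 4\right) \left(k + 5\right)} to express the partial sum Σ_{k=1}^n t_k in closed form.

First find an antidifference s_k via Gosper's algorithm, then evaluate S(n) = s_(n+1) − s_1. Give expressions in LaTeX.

S(n) = \frac{n \left(- n^{2} - 12 n - 47\right)}{60 \left(n^{3} + 12 n^{2} + 47 n + 60\right)}

Compute t_(k+1)/t_k: get (k + 2)/(k + 6).
Take A(k)=k + 2, B(k)=k + 6, C(k)=1.
Solve (k + 2)·f(k+1) − (k + 5)·f(k) = 1.
deg f ≤ 3 (via 1,1,0).
Solve for f: f(k) = k*(k**2 + 9*k + 26)/72 (degree 3 ≤ 3).
Get s_k = R·t_k = k*(-k**2 - 9*k - 26)/(24*(k + 2)*(k + 3)*(k + 4)) with R(k) = B(k−1)f(k)/C(k) = k*(k + 5)*(k**2 + 9*k + 26)/72.
Check: Δs_k = -3/(k**4 + 14*k**3 + 71*k**2 + 154*k + 120). ✓
Σ_(k=1)^n t_k = s_(n+1) − s_(1) = ((-n**3 - 12*n**2 - 47*n - 36)/(24*(n**3 + 12*n**2 + 47*n + 60))) − (-1/40), i.e. n*(-n**2 - 12*n - 47)/(60*(n**3 + 12*n**2 + 47*n + 60)).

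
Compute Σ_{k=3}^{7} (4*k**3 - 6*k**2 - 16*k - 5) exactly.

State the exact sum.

Σ = 1865

r(k) = (4*k**3 + 6*k**2 - 16*k - 23)/(4*k**3 - 6*k**2 - 16*k - 5) after simplifying.
Normal form (A,B,C) = (1, 1, k**3 - 3*k**2/2 - 4*k - 5/4).
f must satisfy (1)·f(k+1) − (1)·f(k) = k**3 - 3*k**2/2 - 4*k - 5/4.
deg f ≤ 4 (via 0,0,3).
A polynomial solution: f(k) = k*(k**3 - 4*k**2 - 4*k + 2)/4.
So s_k = (B(k−1)f/C)·t_k = (k*(k**3 - 4*k**2 - 4*k + 2)/(4*k**3 - 6*k**2 - 16*k - 5))·t_k = k*(k**3 - 4*k**2 - 4*k + 2).
Verify: 4*k**3 - 6*k**2 - 16*k - 5 matches t_k.
Evaluate s at k=8 and k=3: 1808 and -57; difference 1865.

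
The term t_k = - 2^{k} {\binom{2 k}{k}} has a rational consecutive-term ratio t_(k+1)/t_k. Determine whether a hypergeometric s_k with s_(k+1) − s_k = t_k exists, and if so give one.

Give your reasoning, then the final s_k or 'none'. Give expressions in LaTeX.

none (Gosper's algorithm certifies no s_k)

The ratio is 4*(2*k + 1)/(k + 1).
Gosper form: A/B · C(k+1)/C(k) with A=8*k + 4, B=k + 1, C=1.
Set up (8*k + 4)·f(k+1) − (k)·f(k) − (1) = 0.
Bound: deg f ≤ -1.
Bound -1 < 0, so the key equation has no polynomial solution.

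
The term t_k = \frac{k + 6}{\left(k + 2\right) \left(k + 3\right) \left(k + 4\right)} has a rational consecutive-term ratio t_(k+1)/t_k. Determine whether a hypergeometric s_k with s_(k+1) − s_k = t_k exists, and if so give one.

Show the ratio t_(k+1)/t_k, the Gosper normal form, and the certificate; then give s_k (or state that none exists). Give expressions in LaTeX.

s_k = \frac{k \left(2 k + 7\right)}{3 \left(k + 2\right) \left(k + 3\right)}

Compute t_(k+1)/t_k: get (k + 2)*(k + 7)/((k + 5)*(k + 6)).
So A=k + 2 and B=k + 5, with C=k + 6.
Set up (k + 2)·f(k+1) − (k + 4)·f(k) − (k + 6) = 0.
From deg A=1, deg B=1, deg C=1: d=2.
A polynomial solution: f(k) = k*(2*k + 7)/3.
Certificate R = B(k−1)f/C = k*(k + 4)*(2*k + 7)/(3*(k + 6)) gives s_k = k*(2*k + 7)/(3*(k + 2)*(k + 3)).
s_(k+1) − s_k = (k + 6)/(k**3 + 9*k**2 + 26*k + 24) = t_k.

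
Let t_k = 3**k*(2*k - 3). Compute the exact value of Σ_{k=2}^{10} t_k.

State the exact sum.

Compute t_(k+1)/t_k: get 3*(2*k - 1)/(2*k - 3).
Normal form (A,B,C) = (3, 1, k - 3/2).
Set up (3)·f(k+1) − (1)·f(k) − (k - 3/2) = 0.
d = 1 from the (0,0,1) case.
Solve for f: f(k) = (k - 3)/2 (degree 1 ≤ 1).
Certificate R = B(k−1)f/C = (k - 3)/(2*k - 3) gives s_k = 3**k*(k - 3).
Check: Δs_k = 3**k*(2*k - 3). ✓
Σ_(k=2)^(10) t_k = s_(11) − s_(2) = 1417176 − (-9) = 1417185.

Σ = 1417185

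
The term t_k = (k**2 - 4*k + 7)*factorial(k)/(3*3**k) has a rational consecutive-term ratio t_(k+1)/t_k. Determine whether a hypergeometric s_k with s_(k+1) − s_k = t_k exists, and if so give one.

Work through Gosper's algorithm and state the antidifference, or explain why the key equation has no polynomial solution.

Compute t_(k+1)/t_k: get (k**3 - k**2 + 2*k + 4)/(3*(k**2 - 4*k + 7)).
Factor: A=k/3 + 1/3; B=1; C=k**2 - 4*k + 7.
Set up (k/3 + 1/3)·f(k+1) − (1)·f(k) − (k**2 - 4*k + 7) = 0.
Degrees (1,0,2) ⇒ d ≤ 1.
Match coefficients ⇒ f(k) = 3*(k - 3).
Then R = B(k−1)f/C = 3*(k - 3)/(k**2 - 4*k + 7), so s_k = R(k)·t_k = (k - 3)*factorial(k)/3**k.
Verify: (k**2 - 4*k + 7)*factorial(k)/(3*3**k) matches t_k.

s_k = (k - 3)*factorial(k)/3**k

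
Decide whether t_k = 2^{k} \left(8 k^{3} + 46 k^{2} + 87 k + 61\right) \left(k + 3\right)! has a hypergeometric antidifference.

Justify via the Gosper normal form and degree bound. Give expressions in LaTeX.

r(k) = 2*(8*k**4 + 102*k**3 + 483*k**2 + 1014*k + 808)/(8*k**3 + 46*k**2 + 87*k + 61) after simplifying.
Factor: A=2*k + 8; B=1; C=k**3 + 23*k**2/4 + 87*k/8 + 61/8.
Key eq: (2*k + 8)·f(k+1) = (1)·f(k) + (k**3 + 23*k**2/4 + 87*k/8 + 61/8).
Bound: deg f ≤ 2.
Coefficient equations give f(k) = (4*k**2 + k + 3)/8.
R(k) = B(k−1)·f(k)/C(k) = (4*k**2 + k + 3)/(8*k**3 + 46*k**2 + 87*k + 61); s_k = R·t_k = 2**k*(4*k**2 + k + 3)*factorial(k + 3).
Verify: 2**k*(8*k**3 + 46*k**2 + 87*k + 61)*factorial(k + 3) matches t_k.

Yes. s_k = 2^{k} \left(4 k^{2} + k + 3\right) \left(k + 3\right)!.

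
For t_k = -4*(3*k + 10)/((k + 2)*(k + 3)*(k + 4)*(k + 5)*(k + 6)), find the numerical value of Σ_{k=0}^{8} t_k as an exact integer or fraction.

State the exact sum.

Σ = -981/10010

The ratio is (k + 2)*(3*k + 13)/((k + 7)*(3*k + 10)).
Take A(k)=k + 2, B(k)=k + 7, C(k)=k + 10/3.
f must satisfy (k + 2)·f(k+1) − (k + 6)·f(k) = k + 10/3.
Bound: deg f ≤ 4.
A polynomial solution: f(k) = k*(k + 3)*(k**2 + 11*k + 38)/120.
R(k) = B(k−1)·f(k)/C(k) = k*(k + 3)*(k + 6)*(k**2 + 11*k + 38)/(40*(3*k + 10)); s_k = R·t_k = k*(-k**2 - 11*k - 38)/(10*(k**3 + 11*k**2 + 38*k + 40)).
Δs = 4*(-3*k - 10)/(k**5 + 20*k**4 + 155*k**3 + 580*k**2 + 1044*k + 720), as required.
Σ_(k=0)^(8) t_k = s_(9) − s_(0) = -981/10010 − (0) = -981/10010.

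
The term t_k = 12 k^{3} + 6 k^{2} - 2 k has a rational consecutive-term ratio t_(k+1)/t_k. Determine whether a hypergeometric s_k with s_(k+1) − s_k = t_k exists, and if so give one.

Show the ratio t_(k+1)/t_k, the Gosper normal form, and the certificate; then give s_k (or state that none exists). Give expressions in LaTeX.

s_k = k \left(3 k^{3} - 4 k^{2} - k + 2\right)

r(k) = (6*k**3 + 21*k**2 + 23*k + 8)/(k*(6*k**2 + 3*k - 1)) after simplifying.
Gosper form: A/B · C(k+1)/C(k) with A=1, B=1, C=k**3 + k**2/2 - k/6.
Need (1)·f(k+1) − (1)·f(k) = k**3 + k**2/2 - k/6.
Bound: deg f ≤ 4.
Coefficient equations give f(k) = k*(k - 1)**2*(3*k + 2)/12.
R(k) = B(k−1)·f(k)/C(k) = (k - 1)**2*(3*k + 2)/(2*(6*k**2 + 3*k - 1)); s_k = R·t_k = k*(3*k**3 - 4*k**2 - k + 2).
Verify: 2*k*(6*k**2 + 3*k - 1) matches t_k.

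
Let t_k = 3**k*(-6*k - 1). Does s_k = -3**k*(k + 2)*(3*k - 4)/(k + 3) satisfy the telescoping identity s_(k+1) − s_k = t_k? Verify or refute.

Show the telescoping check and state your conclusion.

Invalid: residual 3**k*(6*k**2 + 16*k + 7)/(k**2 + 7*k + 12) ≠ 0.

s_(k+1) = -3**(k + 1)*(k + 3)*(3*k - 1)/(k + 4)
s_(k+1) − s_k = 3**k*(-6*k**3 - 37*k**2 - 63*k - 5)/(k**2 + 7*k + 12)
(s_(k+1) − s_k) − t_k = 3**k*(6*k**2 + 16*k + 7)/(k**2 + 7*k + 12)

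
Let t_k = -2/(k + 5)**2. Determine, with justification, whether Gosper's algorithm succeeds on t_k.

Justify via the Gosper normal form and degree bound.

No — the linear system for f has no solution.

Ratio r(k) = (k + 5)**2/(k + 6)**2.
A = k**2 + 10*k + 25, B = k**2 + 12*k + 36, C = 1.
Set up (k**2 + 10*k + 25)·f(k+1) − (k**2 + 10*k + 25)·f(k) − (1) = 0.
Degrees (2,2,0) ⇒ d ≤ 0.
Generic f = c0 gives residual -1; -1 = 0 cannot hold, so t_k is not Gosper-summable.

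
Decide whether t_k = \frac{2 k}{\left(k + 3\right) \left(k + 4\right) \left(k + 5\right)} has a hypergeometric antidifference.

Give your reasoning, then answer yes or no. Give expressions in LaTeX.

Ratio r(k) = (k + 1)*(k + 3)/(k*(k + 6)).
So A=k + 3 and B=k + 6, with C=k.
Solve (k + 3)·f(k+1) − (k + 5)·f(k) = k.
Degrees (1,1,1) ⇒ d ≤ 2.
Match coefficients ⇒ f(k) = k*(k - 1)/8.
Get s_k = R·t_k = k*(k - 1)/(4*(k + 3)*(k + 4)) with R(k) = B(k−1)f(k)/C(k) = (k - 1)*(k + 5)/8.
Δs = 2*k/(k**3 + 12*k**2 + 47*k + 60), as required.

Yes. s_k = \frac{k \left(k - 1\right)}{4 \left(k + 3\right) \left(k + 4\right)}.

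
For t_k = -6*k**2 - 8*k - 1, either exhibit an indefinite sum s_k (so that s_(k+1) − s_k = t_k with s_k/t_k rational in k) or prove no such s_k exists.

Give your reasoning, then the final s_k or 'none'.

s_k = k*(-2*k**2 - k + 2)

t_(k+1)/t_k = (6*k**2 + 20*k + 15)/(6*k**2 + 8*k + 1).
Normal form (A,B,C) = (1, 1, k**2 + 4*k/3 + 1/6).
Need (1)·f(k+1) − (1)·f(k) = k**2 + 4*k/3 + 1/6.
deg f ≤ 3 (via 0,0,2).
Match coefficients ⇒ f(k) = k*(2*k**2 + k - 2)/6.
R(k) = B(k−1)·f(k)/C(k) = k*(2*k**2 + k - 2)/(6*k**2 + 8*k + 1); s_k = R·t_k = k*(-2*k**2 - k + 2).
s_(k+1) − s_k = -6*k**2 - 8*k - 1 = t_k.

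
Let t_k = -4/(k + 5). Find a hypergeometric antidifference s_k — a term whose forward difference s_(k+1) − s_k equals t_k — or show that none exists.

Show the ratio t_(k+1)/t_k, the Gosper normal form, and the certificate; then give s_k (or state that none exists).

Step 1: r(k) = (k + 5)/(k + 6).
A = k + 5, B = k + 6, C = 1.
f must satisfy (k + 5)·f(k+1) − (k + 5)·f(k) = 1.
Degrees (1,1,0) ⇒ d ≤ 0.
f = c0 ⇒ A·f(k+1) − B(k−1)·f(k) − C = -1. The system {-1 = 0} is inconsistent; no antidifference.

none (Gosper's algorithm certifies no s_k)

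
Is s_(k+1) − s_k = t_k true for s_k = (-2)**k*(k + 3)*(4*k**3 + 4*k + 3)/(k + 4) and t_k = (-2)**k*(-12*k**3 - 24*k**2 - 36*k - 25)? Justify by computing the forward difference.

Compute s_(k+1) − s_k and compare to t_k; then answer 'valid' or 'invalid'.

Invalid: residual (-2)**k*(12*k**4 + 76*k**3 + 132*k**2 + 173*k + 103)/(k**2 + 9*k + 20) ≠ 0.

s_(k+1) = (-2)**(k + 1)*(k + 4)*(4*k + 4*(k + 1)**3 + 7)/(k + 5)
s_(k+1) − s_k = (-2)**k*(-12*k**5 - 120*k**4 - 416*k**3 - 697*k**2 - 772*k - 397)/(k**2 + 9*k + 20)
(s_(k+1) − s_k) − t_k = (-2)**k*(12*k**4 + 76*k**3 + 132*k**2 + 173*k + 103)/(k**2 + 9*k + 20)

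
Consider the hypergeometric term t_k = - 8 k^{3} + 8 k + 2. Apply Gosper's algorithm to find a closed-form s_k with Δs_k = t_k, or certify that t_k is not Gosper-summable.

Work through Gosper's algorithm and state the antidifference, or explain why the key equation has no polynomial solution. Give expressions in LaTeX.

The ratio is (4*k - 4*(k + 1)**3 + 5)/(-4*k**3 + 4*k + 1).
A = 1, B = 1, C = k**3 - k - 1/4.
Key eq: (1)·f(k+1) = (1)·f(k) + (k**3 - k - 1/4).
Bound: deg f ≤ 4.
Solving with deg f ≤ 4: f(k) = k*(k**3 - 2*k**2 - k + 1)/4.
Get s_k = R·t_k = 2*k*(-k**3 + 2*k**2 + k - 1) with R(k) = B(k−1)f(k)/C(k) = k*(k**3 - 2*k**2 - k + 1)/(4*k**3 - 4*k - 1).
Δs = -8*k**3 + 8*k + 2, as required.

s_k = 2 k \left(- k^{3} + 2 k^{2} + k - 1\right)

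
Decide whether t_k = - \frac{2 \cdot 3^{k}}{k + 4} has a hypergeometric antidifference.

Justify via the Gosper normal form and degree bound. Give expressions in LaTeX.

t_(k+1)/t_k = 3*(k + 4)/(k + 5).
A = 3*k + 12, B = k + 5, C = 1.
f must satisfy (3*k + 12)·f(k+1) − (k + 4)·f(k) = 1.
Bound: deg f ≤ -1.
deg f ≤ -1 is impossible — no certificate.

No — key equation has no polynomial f.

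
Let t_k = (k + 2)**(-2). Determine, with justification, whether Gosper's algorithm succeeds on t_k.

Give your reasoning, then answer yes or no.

No — the linear system for f has no solution.

Compute t_(k+1)/t_k: get (k + 2)**2/(k + 3)**2.
Take A(k)=k**2 + 4*k + 4, B(k)=k**2 + 6*k + 9, C(k)=1.
Key eq: (k**2 + 4*k + 4)·f(k+1) = (k**2 + 4*k + 4)·f(k) + (1).
d = 0 from the (2,2,0) case.
Put f(k) = c0: A·f(k+1) − B(k−1)·f(k) − C = -1; need -1 = 0 — inconsistent ⇒ no f, not summable.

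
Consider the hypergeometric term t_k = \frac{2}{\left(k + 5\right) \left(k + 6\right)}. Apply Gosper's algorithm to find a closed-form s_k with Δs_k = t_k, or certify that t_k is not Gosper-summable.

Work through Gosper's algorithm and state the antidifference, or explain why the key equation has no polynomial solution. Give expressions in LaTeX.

Ratio r(k) = (k + 5)/(k + 7).
Take A(k)=k + 5, B(k)=k + 7, C(k)=1.
Solve (k + 5)·f(k+1) − (k + 6)·f(k) = 1.
deg f ≤ 1 (via 1,1,0).
Solve for f: f(k) = k/5 (degree 1 ≤ 1).
Then R = B(k−1)f/C = k*(k + 6)/5, so s_k = R(k)·t_k = 2*k/(5*(k + 5)).
Verify: 2/(k**2 + 11*k + 30) matches t_k.

s_k = \frac{2 k}{5 \left(k + 5\right)}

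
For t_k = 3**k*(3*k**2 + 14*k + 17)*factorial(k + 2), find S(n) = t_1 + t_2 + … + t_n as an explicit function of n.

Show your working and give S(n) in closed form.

S(n) = 3*3**n*n*factorial(n + 3) + 6*3**n*factorial(n + 3) - 36

Step 1: r(k) = 3*(3*k**3 + 29*k**2 + 94*k + 102)/(3*k**2 + 14*k + 17).
So A=3*k + 9 and B=1, with C=k**2 + 14*k/3 + 17/3.
Key eq: (3*k + 9)·f(k+1) = (1)·f(k) + (k**2 + 14*k/3 + 17/3).
Degrees (1,0,2) ⇒ d ≤ 1.
Coefficient equations give f(k) = (k + 1)/3.
So s_k = (B(k−1)f/C)·t_k = ((k + 1)/(3*k**2 + 14*k + 17))·t_k = 3**k*(k + 1)*factorial(k + 2).
Check: Δs_k = 3**k*(3*k**2 + 14*k + 17)*factorial(k + 2). ✓
Σ_(k=1)^n t_k = s_(n+1) − s_(1) = (3**(n + 1)*(n + 2)*factorial(n + 3)) − (36), i.e. 3*3**n*n*factorial(n + 3) + 6*3**n*factorial(n + 3) - 36.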